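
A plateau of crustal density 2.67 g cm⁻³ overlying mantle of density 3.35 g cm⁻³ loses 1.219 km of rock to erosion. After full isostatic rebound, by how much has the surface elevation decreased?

0.247 km

Rebound u = e ρ_c/ρ_m = 1.219 km × 2.67/3.35 = 0.9716 km.
Net surface drop = e − u = 1.219 km − 0.9716 km = e (ρ_m − ρ_c)/ρ_m = 0.247 km.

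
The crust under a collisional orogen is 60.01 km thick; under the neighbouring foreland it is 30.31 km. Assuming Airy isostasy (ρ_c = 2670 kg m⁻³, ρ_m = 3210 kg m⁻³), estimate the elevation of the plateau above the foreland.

Excess crust Δ = 60.01 km − 30.31 km = 29.7 km, split between elevation h and root r with h + r = Δ.
Airy balance ρ_c h = (ρ_m − ρ_c) r gives r = h ρ_c/(ρ_m − ρ_c), so h (1 + ρ_c/(ρ_m − ρ_c)) = Δ, i.e. h = Δ (ρ_m − ρ_c)/ρ_m.
h = 29.7 km × 540/3210 = 5 km.

5 km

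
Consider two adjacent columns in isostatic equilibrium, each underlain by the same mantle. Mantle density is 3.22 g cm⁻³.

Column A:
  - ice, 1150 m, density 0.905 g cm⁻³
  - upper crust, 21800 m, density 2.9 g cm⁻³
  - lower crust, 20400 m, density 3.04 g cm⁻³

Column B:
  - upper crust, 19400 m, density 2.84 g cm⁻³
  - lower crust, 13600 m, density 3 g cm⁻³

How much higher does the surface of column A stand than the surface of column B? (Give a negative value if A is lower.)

For any compensation level in the mantle, the mantle terms cancel and isostasy reduces to e = (Σt_A − Σt_B) − (Σ(ρt)_A − Σ(ρt)_B) / ρ_m.
Σt_A = 43350 m; Σt_B = 33000 m; Σ(ρt)_A = 126276.75; Σ(ρt)_B = 95896 (in m·g cm⁻³).
e = (43350 − 33000) − (126276.75 − 95896) / 3.22 = 915 m.

915 m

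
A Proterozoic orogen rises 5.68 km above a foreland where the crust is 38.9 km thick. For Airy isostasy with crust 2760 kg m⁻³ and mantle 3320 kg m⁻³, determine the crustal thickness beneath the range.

Root depth r = h ρ_c / (ρ_m − ρ_c) = 5.68 km × 2760 / 560 = 27.99 km.
Total thickness = T + h + r = 38.9 km + 5.68 km + 27.99 km = 72.6 km.

72.6 km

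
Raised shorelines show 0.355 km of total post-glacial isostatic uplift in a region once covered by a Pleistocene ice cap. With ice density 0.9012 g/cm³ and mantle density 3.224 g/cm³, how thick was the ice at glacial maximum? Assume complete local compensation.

1.27 km

u = t ρ_ice/ρ_m → t = u ρ_m/ρ_ice = 0.355 km × 3.224/0.9012 = 1.27 km.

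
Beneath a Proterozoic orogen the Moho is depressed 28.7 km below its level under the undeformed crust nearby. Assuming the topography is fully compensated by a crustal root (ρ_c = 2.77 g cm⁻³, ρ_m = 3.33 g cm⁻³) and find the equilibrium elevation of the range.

5.8 km

In Airy isostatic equilibrium: ρ_c h = (ρ_m − ρ_c) r.
h = r (ρ_m − ρ_c) / ρ_c = 28.7 km × (3.33 − 2.77) / 2.77 = 5.8 km.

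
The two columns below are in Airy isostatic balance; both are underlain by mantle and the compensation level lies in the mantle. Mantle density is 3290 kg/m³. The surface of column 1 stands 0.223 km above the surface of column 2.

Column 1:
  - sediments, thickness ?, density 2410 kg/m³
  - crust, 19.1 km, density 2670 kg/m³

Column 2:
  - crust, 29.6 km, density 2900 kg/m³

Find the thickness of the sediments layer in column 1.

Take the compensation level at the base of the deeper column (depth z_c below the surface of column 1) and equate Σ ρ_i t_i down to z_c; mantle fills any gap and the z_c terms cancel.
Column 1: x×2410 + 19.1×2670 + (z_c − 19.1 − x)×3290
Column 2: 0.223×0 + 29.6×2900 + (z_c − 0.223 − 29.6)×3290
The z_c×3290 term appears on both sides and cancels. Collect the known terms of each column as K = Σ(ρt)_known − 3290 × (depth of known layers): K_1 = 50997 − 3290×19.1 = −11842; K_2 = 85840 − 3290×(0.223 + 29.6) = −12277.67.
Balance: K_1 − x×(3290 − 2410) = K_2, so x = (K_1 − K_2)/(3290 − 2410) = 435.67/880 = 0.495 km.

0.495 km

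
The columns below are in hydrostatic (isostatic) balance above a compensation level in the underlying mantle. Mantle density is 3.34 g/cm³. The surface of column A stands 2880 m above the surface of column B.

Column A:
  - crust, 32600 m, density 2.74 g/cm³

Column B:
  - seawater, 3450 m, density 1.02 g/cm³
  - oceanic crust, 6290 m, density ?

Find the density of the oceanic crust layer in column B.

Take the compensation level at the base of the deeper column (depth z_c below the surface of column A) and equate Σ ρ_i t_i down to z_c; mantle fills any gap and the z_c terms cancel.
Column A: 32600×2.74 + (z_c − 32600)×3.34
Column B: 2880×0 + 3450×1.02 + 6290×ρ + (z_c − 2880 − 9740)×3.34
The z_c×3.34 term appears on both sides and cancels. Collect the known terms of each column as K = Σ(ρt)_known − 3.34 × (depth of known layers): K_A = 89324 − 3.34×32600 = −19560; K_B = 3519 − 3.34×(2880 + 9740) = −38631.8.
Balance: K_A = K_B + 6290×ρ, so ρ = (K_A − K_B)/6290 = 19071.8/6290 = 3.03 g/cm³.

3.03 g/cm³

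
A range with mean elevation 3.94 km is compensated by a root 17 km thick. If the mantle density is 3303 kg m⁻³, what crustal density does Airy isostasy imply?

2680 kg m⁻³

ρ_c h = (ρ_m − ρ_c) r → ρ_c (h + r) = ρ_m r → ρ_c = ρ_m r / (h + r).
ρ_c = 3303 × 17 km / (3.94 km + 17 km) = 2680 kg m⁻³.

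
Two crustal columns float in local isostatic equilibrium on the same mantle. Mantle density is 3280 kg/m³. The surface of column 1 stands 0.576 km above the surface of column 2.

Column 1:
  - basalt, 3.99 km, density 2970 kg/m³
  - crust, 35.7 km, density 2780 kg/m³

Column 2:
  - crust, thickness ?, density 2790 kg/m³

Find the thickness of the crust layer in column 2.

Take the compensation level at the base of the deeper column (depth z_c below the surface of column 1) and equate Σ ρ_i t_i down to z_c; mantle fills any gap and the z_c terms cancel.
Column 1: 3.99×2970 + 35.7×2780 + (z_c − 39.69)×3280
Column 2: 0.576×0 + x×2790 + (z_c − 0.576 − 0 − x)×3280
The z_c×3280 term appears on both sides and cancels. Collect the known terms of each column as K = Σ(ρt)_known − 3280 × (depth of known layers): K_1 = 111096.3 − 3280×39.69 = −19086.9; K_2 = 0 − 3280×(0.576 + 0) = −1889.28.
Balance: K_1 = K_2 − x×(3280 − 2790), so x = (K_2 − K_1)/(3280 − 2790) = 17197.6/490 = 35.1 km.

35.1 km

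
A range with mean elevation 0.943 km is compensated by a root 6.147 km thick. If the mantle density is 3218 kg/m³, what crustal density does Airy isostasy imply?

ρ_c h = (ρ_m − ρ_c) r → ρ_c (h + r) = ρ_m r → ρ_c = ρ_m r / (h + r).
ρ_c = 3218 × 6.147 km / (0.943 km + 6.147 km) = 2790 kg/m³.

2790 kg/m³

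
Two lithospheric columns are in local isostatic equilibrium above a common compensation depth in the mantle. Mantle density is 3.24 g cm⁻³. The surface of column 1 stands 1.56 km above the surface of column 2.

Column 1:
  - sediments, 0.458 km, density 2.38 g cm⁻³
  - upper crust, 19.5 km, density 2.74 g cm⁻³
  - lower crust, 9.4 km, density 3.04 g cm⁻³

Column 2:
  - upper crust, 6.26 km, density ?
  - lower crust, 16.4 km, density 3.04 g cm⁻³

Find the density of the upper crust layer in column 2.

Take the compensation level at the base of the deeper column (depth z_c below the surface of column 1) and equate Σ ρ_i t_i down to z_c; mantle fills any gap and the z_c terms cancel.
Column 1: 0.458×2.38 + 19.5×2.74 + 9.4×3.04 + (z_c − 29.358)×3.24
Column 2: 1.56×0 + 6.26×ρ + 16.4×3.04 + (z_c − 1.56 − 22.66)×3.24
The z_c×3.24 term appears on both sides and cancels. Collect the known terms of each column as K = Σ(ρt)_known − 3.24 × (depth of known layers): K_1 = 83.09604 − 3.24×29.358 = −12.02388; K_2 = 49.856 − 3.24×(1.56 + 22.66) = −28.6168.
Balance: K_1 = K_2 + 6.26×ρ, so ρ = (K_1 − K_2)/6.26 = 16.5929/6.26 = 2.65 g cm⁻³.

2.65 g cm⁻³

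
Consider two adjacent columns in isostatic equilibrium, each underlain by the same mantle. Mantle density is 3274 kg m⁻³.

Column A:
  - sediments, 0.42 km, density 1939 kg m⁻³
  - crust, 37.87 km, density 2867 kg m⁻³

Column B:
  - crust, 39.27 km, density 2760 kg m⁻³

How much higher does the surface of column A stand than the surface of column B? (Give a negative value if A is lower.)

−1.29 km

For any compensation level in the mantle, the mantle terms cancel and isostasy reduces to e = (Σt_A − Σt_B) − (Σ(ρt)_A − Σ(ρt)_B) / ρ_m.
Σt_A = 38.29 km; Σt_B = 39.27 km; Σ(ρt)_A = 109387.67; Σ(ρt)_B = 108385.2 (in km·kg m⁻³).
e = (38.29 − 39.27) − (109387.67 − 108385.2) / 3274 = −1.29 km.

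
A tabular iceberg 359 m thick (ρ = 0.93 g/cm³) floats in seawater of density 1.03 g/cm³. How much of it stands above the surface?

Floating equilibrium: submerged depth d = t ρ_obj/ρ_fluid = 359 m × 0.93/1.03 = 324.1 m.
Freeboard = t − d = 359 m − 324.1 m = 34.9 m.

34.9 m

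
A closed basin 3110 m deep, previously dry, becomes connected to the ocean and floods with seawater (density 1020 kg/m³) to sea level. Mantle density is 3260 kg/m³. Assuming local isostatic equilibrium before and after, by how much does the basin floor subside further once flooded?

1420 m

After flooding the water column is d + s deep. Its weight must equal the weight of mantle displaced by the extra subsidence s: (d + s) ρ_w = s ρ_m.
s = d ρ_w / (ρ_m − ρ_w) = 3110 m × 1020/(3260 − 1020) = 1420 m.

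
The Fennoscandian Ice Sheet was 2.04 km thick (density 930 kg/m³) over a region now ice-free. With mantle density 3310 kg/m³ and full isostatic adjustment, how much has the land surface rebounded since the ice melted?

0.573 km

Removing the load lets mantle flow back in; uplift u satisfies ρ_ice t = ρ_m u.
u = t ρ_ice/ρ_m = 2.04 km × 930/3310 = 0.573 km.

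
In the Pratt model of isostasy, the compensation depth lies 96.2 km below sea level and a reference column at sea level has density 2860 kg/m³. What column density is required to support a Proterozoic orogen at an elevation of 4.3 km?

2740 kg/m³

Pratt balance: ρ_ref D = ρ (D + h).
ρ = ρ_ref D/(D + h) = 2860 × 96.2 km/(96.2 km + 4.3 km) = 2740 kg/m³.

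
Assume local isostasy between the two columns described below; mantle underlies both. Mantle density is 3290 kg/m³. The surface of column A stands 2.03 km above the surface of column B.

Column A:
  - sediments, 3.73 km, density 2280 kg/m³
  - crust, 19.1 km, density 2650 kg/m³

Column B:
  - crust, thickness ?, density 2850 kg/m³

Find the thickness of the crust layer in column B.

Take the compensation level at the base of the deeper column (depth z_c below the surface of column A) and equate Σ ρ_i t_i down to z_c; mantle fills any gap and the z_c terms cancel.
Column A: 3.73×2280 + 19.1×2650 + (z_c − 22.83)×3290
Column B: 2.03×0 + x×2850 + (z_c − 2.03 − 0 − x)×3290
The z_c×3290 term appears on both sides and cancels. Collect the known terms of each column as K = Σ(ρt)_known − 3290 × (depth of known layers): K_A = 59119.4 − 3290×22.83 = −15991.3; K_B = 0 − 3290×(2.03 + 0) = −6678.7.
Balance: K_A = K_B − x×(3290 − 2850), so x = (K_B − K_A)/(3290 − 2850) = 9312.6/440 = 21.2 km.

21.2 km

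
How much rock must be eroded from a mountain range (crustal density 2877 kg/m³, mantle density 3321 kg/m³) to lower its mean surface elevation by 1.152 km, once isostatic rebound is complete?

Net drop Δ = e − u = e − e ρ_c/ρ_m = e (ρ_m − ρ_c)/ρ_m.
e = Δ ρ_m/(ρ_m − ρ_c) = 1.152 km × 3321/444 = 8.62 km.

8.62 km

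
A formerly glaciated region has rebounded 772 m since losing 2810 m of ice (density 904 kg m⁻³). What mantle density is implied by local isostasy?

ρ_m = ρ_ice t / u = 904 × 2810 m/772 m = 3290 kg m⁻³.

3290 kg m⁻³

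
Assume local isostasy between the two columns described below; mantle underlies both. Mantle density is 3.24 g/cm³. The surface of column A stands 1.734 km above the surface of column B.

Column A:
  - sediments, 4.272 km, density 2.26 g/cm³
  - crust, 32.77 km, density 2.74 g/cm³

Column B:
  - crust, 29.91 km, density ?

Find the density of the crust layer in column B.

2.74 g/cm³

Take the compensation level at the base of the deeper column (depth z_c below the surface of column A) and equate Σ ρ_i t_i down to z_c; mantle fills any gap and the z_c terms cancel.
Column A: 4.272×2.26 + 32.77×2.74 + (z_c − 37.042)×3.24
Column B: 1.734×0 + 29.91×ρ + (z_c − 1.734 − 29.91)×3.24
The z_c×3.24 term appears on both sides and cancels. Collect the known terms of each column as K = Σ(ρt)_known − 3.24 × (depth of known layers): K_A = 99.44452 − 3.24×37.042 = −20.57156; K_B = 0 − 3.24×(1.734 + 29.91) = −102.52656.
Balance: K_A = K_B + 29.91×ρ, so ρ = (K_A − K_B)/29.91 = 81.955/29.91 = 2.74 g/cm³.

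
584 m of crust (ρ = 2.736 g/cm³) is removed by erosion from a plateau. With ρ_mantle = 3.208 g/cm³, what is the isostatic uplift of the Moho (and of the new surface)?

Unloading: uplift u = e ρ_c/ρ_m = 584 m × 2.736/3.208 = 498 m.

498 m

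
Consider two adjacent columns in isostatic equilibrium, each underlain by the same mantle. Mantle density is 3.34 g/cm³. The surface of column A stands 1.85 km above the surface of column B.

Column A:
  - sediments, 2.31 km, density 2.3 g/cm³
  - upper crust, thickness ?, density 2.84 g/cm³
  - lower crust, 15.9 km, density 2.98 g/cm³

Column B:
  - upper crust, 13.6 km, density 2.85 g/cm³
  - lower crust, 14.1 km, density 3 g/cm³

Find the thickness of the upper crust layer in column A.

Take the compensation level at the base of the deeper column (depth z_c below the surface of column A) and equate Σ ρ_i t_i down to z_c; mantle fills any gap and the z_c terms cancel.
Column A: 2.31×2.3 + x×2.84 + 15.9×2.98 + (z_c − 18.21 − x)×3.34
Column B: 1.85×0 + 13.6×2.85 + 14.1×3 + (z_c − 1.85 − 27.7)×3.34
The z_c×3.34 term appears on both sides and cancels. Collect the known terms of each column as K = Σ(ρt)_known − 3.34 × (depth of known layers): K_A = 52.695 − 3.34×18.21 = −8.1264; K_B = 81.06 − 3.34×(1.85 + 27.7) = −17.637.
Balance: K_A − x×(3.34 − 2.84) = K_B, so x = (K_A − K_B)/(3.34 − 2.84) = 9.5106/0.5 = 19 km.

19 km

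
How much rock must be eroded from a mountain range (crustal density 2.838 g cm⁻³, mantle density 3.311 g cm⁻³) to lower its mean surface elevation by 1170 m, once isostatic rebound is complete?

Net drop Δ = e − u = e − e ρ_c/ρ_m = e (ρ_m − ρ_c)/ρ_m.
e = Δ ρ_m/(ρ_m − ρ_c) = 1170 m × 3.311/0.473 = 8190 m.

8190 m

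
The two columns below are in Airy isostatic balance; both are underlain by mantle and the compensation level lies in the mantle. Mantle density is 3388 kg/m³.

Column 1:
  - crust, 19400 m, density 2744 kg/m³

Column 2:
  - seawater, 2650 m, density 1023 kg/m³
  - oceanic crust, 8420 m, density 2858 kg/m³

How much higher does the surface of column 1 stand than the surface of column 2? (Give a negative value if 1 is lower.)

521 m

For any compensation level in the mantle, the mantle terms cancel and isostasy reduces to e = (Σt_1 − Σt_2) − (Σ(ρt)_1 − Σ(ρt)_2) / ρ_m.
Σt_1 = 19400 m; Σt_2 = 11070 m; Σ(ρt)_1 = 53233600; Σ(ρt)_2 = 26775310 (in m·kg/m³).
e = (19400 − 11070) − (53233600 − 26775310) / 3388 = 521 m.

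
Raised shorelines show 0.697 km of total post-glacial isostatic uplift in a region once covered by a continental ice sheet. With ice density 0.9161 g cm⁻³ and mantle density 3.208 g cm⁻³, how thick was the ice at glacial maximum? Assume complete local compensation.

2.44 km

u = t ρ_ice/ρ_m → t = u ρ_m/ρ_ice = 0.697 km × 3.208/0.9161 = 2.44 km.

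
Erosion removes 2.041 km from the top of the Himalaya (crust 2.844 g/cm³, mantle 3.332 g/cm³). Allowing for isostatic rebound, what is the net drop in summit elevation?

0.299 km

Rebound u = e ρ_c/ρ_m = 2.041 km × 2.844/3.332 = 1.742 km.
Net surface drop = e − u = 2.041 km − 1.742 km = e (ρ_m − ρ_c)/ρ_m = 0.299 km.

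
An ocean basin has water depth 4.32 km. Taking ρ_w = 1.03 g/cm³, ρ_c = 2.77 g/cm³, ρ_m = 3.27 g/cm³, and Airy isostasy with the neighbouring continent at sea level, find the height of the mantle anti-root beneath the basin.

15 km

For local isostatic compensation: replacing crust with seawater at the top is compensated by replacing crust with mantle at the base: d (ρ_c − ρ_w) = a (ρ_m − ρ_c).
a = d (ρ_c − ρ_w)/(ρ_m − ρ_c) = 4.32 km × 1.74/0.5 = 15 km.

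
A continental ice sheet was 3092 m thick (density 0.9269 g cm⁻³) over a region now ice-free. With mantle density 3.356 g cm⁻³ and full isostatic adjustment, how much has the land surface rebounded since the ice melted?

854 m

Removing the load lets mantle flow back in; uplift u satisfies ρ_ice t = ρ_m u.
u = t ρ_ice/ρ_m = 3092 m × 0.9269/3.356 = 854 m.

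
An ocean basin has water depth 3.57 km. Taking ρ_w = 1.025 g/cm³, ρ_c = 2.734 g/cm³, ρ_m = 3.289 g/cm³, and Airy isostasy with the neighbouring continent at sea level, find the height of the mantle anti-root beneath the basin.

11 km

Isostatic balance requires: replacing crust with seawater at the top is compensated by replacing crust with mantle at the base: d (ρ_c − ρ_w) = a (ρ_m − ρ_c).
a = d (ρ_c − ρ_w)/(ρ_m − ρ_c) = 3.57 km × 1.709/0.555 = 11 km.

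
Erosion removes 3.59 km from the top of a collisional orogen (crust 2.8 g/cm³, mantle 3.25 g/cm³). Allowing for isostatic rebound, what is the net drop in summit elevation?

Rebound u = e ρ_c/ρ_m = 3.59 km × 2.8/3.25 = 3.093 km.
Net surface drop = e − u = 3.59 km − 3.093 km = e (ρ_m − ρ_c)/ρ_m = 0.497 km.

0.497 km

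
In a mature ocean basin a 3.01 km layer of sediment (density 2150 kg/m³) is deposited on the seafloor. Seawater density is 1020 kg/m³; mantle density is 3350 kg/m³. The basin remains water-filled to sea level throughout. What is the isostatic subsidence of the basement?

1.46 km

Submarine loading: the sediment displaces seawater, and the subsidence is in turn flooded, so s (ρ_m − ρ_w) = t (ρ_sed − ρ_w).
s = 3.01 km × (2150 − 1020) / (3350 − 1020) = 1.46 km.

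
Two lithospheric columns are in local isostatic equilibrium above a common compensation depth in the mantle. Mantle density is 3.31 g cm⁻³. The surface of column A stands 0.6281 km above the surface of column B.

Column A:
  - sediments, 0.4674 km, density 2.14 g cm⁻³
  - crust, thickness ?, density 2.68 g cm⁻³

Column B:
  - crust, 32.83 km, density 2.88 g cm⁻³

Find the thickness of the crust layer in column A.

24.8 km

Take the compensation level at the base of the deeper column (depth z_c below the surface of column A) and equate Σ ρ_i t_i down to z_c; mantle fills any gap and the z_c terms cancel.
Column A: 0.4674×2.14 + x×2.68 + (z_c − 0.4674 − x)×3.31
Column B: 0.6281×0 + 32.83×2.88 + (z_c − 0.6281 − 32.83)×3.31
The z_c×3.31 term appears on both sides and cancels. Collect the known terms of each column as K = Σ(ρt)_known − 3.31 × (depth of known layers): K_A = 1.000236 − 3.31×0.4674 = −0.546858; K_B = 94.5504 − 3.31×(0.6281 + 32.83) = −16.195911.
Balance: K_A − x×(3.31 − 2.68) = K_B, so x = (K_A − K_B)/(3.31 − 2.68) = 15.6491/0.63 = 24.8 km.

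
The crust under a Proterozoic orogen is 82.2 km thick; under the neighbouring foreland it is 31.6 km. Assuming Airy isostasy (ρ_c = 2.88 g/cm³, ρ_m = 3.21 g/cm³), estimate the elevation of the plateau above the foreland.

Excess crust Δ = 82.2 km − 31.6 km = 50.6 km, split between elevation h and root r with h + r = Δ.
Airy balance ρ_c h = (ρ_m − ρ_c) r gives r = h ρ_c/(ρ_m − ρ_c), so h (1 + ρ_c/(ρ_m − ρ_c)) = Δ, i.e. h = Δ (ρ_m − ρ_c)/ρ_m.
h = 50.6 km × 0.33/3.21 = 5.2 km.

5.2 km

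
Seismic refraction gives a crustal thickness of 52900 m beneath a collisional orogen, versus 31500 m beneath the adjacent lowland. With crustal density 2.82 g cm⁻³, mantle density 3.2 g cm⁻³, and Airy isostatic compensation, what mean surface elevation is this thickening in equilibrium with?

Excess crust Δ = 52900 m − 31500 m = 21400 m, split between elevation h and root r with h + r = Δ.
Airy balance ρ_c h = (ρ_m − ρ_c) r gives r = h ρ_c/(ρ_m − ρ_c), so h (1 + ρ_c/(ρ_m − ρ_c)) = Δ, i.e. h = Δ (ρ_m − ρ_c)/ρ_m.
h = 21400 m × 0.38/3.2 = 2540 m.

2540 m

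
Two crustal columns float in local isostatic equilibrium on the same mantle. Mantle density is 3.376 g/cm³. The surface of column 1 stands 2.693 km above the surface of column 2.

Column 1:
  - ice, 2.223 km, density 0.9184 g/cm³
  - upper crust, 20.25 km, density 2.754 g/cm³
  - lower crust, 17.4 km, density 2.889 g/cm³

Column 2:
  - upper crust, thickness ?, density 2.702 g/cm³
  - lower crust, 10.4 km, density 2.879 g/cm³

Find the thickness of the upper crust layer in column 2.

18.2 km

Take the compensation level at the base of the deeper column (depth z_c below the surface of column 1) and equate Σ ρ_i t_i down to z_c; mantle fills any gap and the z_c terms cancel.
Column 1: 2.223×0.9184 + 20.25×2.754 + 17.4×2.889 + (z_c − 39.873)×3.376
Column 2: 2.693×0 + x×2.702 + 10.4×2.879 + (z_c − 2.693 − 10.4 − x)×3.376
The z_c×3.376 term appears on both sides and cancels. Collect the known terms of each column as K = Σ(ρt)_known − 3.376 × (depth of known layers): K_1 = 108.078703 − 3.376×39.873 = −26.5325448; K_2 = 29.9416 − 3.376×(2.693 + 10.4) = −14.260368.
Balance: K_1 = K_2 − x×(3.376 − 2.702), so x = (K_2 − K_1)/(3.376 − 2.702) = 12.2722/0.674 = 18.2 km.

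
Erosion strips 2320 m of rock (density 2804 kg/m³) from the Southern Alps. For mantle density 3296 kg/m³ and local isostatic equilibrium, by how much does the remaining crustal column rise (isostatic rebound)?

1970 m

Unloading: uplift u = e ρ_c/ρ_m = 2320 m × 2804/3296 = 1970 m.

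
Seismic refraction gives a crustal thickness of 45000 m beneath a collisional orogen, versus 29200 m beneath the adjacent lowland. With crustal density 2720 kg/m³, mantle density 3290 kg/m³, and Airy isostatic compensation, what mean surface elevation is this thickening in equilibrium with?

Excess crust Δ = 45000 m − 29200 m = 15800 m, split between elevation h and root r with h + r = Δ.
Airy balance ρ_c h = (ρ_m − ρ_c) r gives r = h ρ_c/(ρ_m − ρ_c), so h (1 + ρ_c/(ρ_m − ρ_c)) = Δ, i.e. h = Δ (ρ_m − ρ_c)/ρ_m.
h = 15800 m × 570/3290 = 2740 m.

2740 m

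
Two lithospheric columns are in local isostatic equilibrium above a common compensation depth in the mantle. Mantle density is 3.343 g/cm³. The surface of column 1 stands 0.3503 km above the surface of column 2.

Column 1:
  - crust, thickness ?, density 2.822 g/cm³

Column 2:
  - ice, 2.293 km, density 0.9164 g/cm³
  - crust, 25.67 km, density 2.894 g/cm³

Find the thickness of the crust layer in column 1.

35.1 km

Take the compensation level at the base of the deeper column (depth z_c below the surface of column 1) and equate Σ ρ_i t_i down to z_c; mantle fills any gap and the z_c terms cancel.
Column 1: x×2.822 + (z_c − 0 − x)×3.343
Column 2: 0.3503×0 + 2.293×0.9164 + 25.67×2.894 + (z_c − 0.3503 − 27.963)×3.343
The z_c×3.343 term appears on both sides and cancels. Collect the known terms of each column as K = Σ(ρt)_known − 3.343 × (depth of known layers): K_1 = 0 − 3.343×0 = 0; K_2 = 76.3902852 − 3.343×(0.3503 + 27.963) = −18.2610767.
Balance: K_1 − x×(3.343 − 2.822) = K_2, so x = (K_1 − K_2)/(3.343 − 2.822) = 18.2611/0.521 = 35.1 km.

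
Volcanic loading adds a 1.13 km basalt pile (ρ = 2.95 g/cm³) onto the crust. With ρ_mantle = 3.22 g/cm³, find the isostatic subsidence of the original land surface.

1.04 km

Subaerial loading: s = t ρ_load / ρ_m.
s = 1.13 km × 2.95/3.22 = 1.04 km.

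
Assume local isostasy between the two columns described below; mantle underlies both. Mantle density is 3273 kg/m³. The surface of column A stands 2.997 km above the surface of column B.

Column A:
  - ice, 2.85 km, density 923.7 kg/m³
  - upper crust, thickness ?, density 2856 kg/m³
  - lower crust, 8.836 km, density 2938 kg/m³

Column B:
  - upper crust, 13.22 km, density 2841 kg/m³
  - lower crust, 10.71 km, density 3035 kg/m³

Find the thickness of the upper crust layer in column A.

Take the compensation level at the base of the deeper column (depth z_c below the surface of column A) and equate Σ ρ_i t_i down to z_c; mantle fills any gap and the z_c terms cancel.
Column A: 2.85×923.7 + x×2856 + 8.836×2938 + (z_c − 11.686 − x)×3273
Column B: 2.997×0 + 13.22×2841 + 10.71×3035 + (z_c − 2.997 − 23.93)×3273
The z_c×3273 term appears on both sides and cancels. Collect the known terms of each column as K = Σ(ρt)_known − 3273 × (depth of known layers): K_A = 28592.713 − 3273×11.686 = −9655.565; K_B = 70062.87 − 3273×(2.997 + 23.93) = −18069.201.
Balance: K_A − x×(3273 − 2856) = K_B, so x = (K_A − K_B)/(3273 − 2856) = 8413.64/417 = 20.2 km.

20.2 km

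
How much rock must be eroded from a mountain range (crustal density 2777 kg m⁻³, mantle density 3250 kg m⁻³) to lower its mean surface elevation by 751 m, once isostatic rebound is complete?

5160 m

Net drop Δ = e − u = e − e ρ_c/ρ_m = e (ρ_m − ρ_c)/ρ_m.
e = Δ ρ_m/(ρ_m − ρ_c) = 751 m × 3250/473 = 5160 m.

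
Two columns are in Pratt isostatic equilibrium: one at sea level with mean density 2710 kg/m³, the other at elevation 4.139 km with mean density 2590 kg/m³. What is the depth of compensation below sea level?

ρ_ref D = ρ (D + h) → D (ρ_ref − ρ) = ρ h.
D = ρ h/(ρ_ref − ρ) = 2590 × 4.139 km/(2710 − 2590) = 89.3 km.

89.3 km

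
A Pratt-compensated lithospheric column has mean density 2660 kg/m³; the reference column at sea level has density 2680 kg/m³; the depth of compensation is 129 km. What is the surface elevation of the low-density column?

ρ_ref D = ρ (D + h) → h = D (ρ_ref − ρ)/ρ.
h = 129 km × (2680 − 2660)/2660 = 0.97 km.

0.97 km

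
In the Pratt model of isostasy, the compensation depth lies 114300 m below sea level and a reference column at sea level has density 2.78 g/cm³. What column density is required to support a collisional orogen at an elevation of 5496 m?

Pratt balance: ρ_ref D = ρ (D + h).
ρ = ρ_ref D/(D + h) = 2.78 × 114300 m/(114300 m + 5496 m) = 2.65 g/cm³.

2.65 g/cm³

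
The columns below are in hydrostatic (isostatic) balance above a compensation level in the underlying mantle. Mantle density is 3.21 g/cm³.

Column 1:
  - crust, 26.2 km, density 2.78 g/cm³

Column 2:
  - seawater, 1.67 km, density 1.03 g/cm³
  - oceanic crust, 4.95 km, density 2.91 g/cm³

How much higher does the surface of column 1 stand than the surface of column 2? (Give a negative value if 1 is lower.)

1.91 km

For any compensation level in the mantle, the mantle terms cancel and isostasy reduces to e = (Σt_1 − Σt_2) − (Σ(ρt)_1 − Σ(ρt)_2) / ρ_m.
Σt_1 = 26.2 km; Σt_2 = 6.62 km; Σ(ρt)_1 = 72.836; Σ(ρt)_2 = 16.1246 (in km·g/cm³).
e = (26.2 − 6.62) − (72.836 − 16.1246) / 3.21 = 1.91 km.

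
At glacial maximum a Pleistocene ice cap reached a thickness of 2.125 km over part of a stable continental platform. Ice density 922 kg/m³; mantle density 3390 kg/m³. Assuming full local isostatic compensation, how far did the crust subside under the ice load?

Equating mass per unit area of the two columns: the ice load ρ_ice t is balanced by mantle displaced below, ρ_m s.
s = t ρ_ice / ρ_m = 2.125 km × 922/3390 = 0.578 km.

0.578 km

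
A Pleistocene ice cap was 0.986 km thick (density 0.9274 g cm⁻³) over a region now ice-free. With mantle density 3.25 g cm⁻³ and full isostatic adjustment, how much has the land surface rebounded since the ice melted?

0.281 km

Removing the load lets mantle flow back in; uplift u satisfies ρ_ice t = ρ_m u.
u = t ρ_ice/ρ_m = 0.986 km × 0.9274/3.25 = 0.281 km.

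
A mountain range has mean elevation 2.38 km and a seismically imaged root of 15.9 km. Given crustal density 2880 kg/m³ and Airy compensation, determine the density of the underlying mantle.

Airy balance: ρ_c h = (ρ_m − ρ_c) r → ρ_m = ρ_c (1 + h/r).
ρ_m = 2880 × (1 + 2.38 km/15.9 km) = 3310 kg/m³.

3310 kg/m³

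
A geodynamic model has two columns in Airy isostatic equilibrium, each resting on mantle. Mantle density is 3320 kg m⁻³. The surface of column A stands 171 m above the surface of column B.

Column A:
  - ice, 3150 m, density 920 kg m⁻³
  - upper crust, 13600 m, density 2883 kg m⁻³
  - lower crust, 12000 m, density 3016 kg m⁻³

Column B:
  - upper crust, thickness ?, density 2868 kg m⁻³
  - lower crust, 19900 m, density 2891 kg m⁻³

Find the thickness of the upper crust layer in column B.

Take the compensation level at the base of the deeper column (depth z_c below the surface of column A) and equate Σ ρ_i t_i down to z_c; mantle fills any gap and the z_c terms cancel.
Column A: 3150×920 + 13600×2883 + 12000×3016 + (z_c − 28750)×3320
Column B: 171×0 + x×2868 + 19900×2891 + (z_c − 171 − 19900 − x)×3320
The z_c×3320 term appears on both sides and cancels. Collect the known terms of each column as K = Σ(ρt)_known − 3320 × (depth of known layers): K_A = 78298800 − 3320×28750 = −17151200; K_B = 57530900 − 3320×(171 + 19900) = −9104820.
Balance: K_A = K_B − x×(3320 − 2868), so x = (K_B − K_A)/(3320 − 2868) = 8046380/452 = 17800 m.

17800 m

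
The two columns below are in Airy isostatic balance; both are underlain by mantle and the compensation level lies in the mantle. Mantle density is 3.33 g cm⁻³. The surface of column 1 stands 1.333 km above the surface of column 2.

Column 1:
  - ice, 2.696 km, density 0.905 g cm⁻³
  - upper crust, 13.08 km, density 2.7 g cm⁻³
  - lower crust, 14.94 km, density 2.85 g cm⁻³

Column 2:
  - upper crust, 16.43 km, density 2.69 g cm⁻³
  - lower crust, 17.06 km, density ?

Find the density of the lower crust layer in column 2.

Take the compensation level at the base of the deeper column (depth z_c below the surface of column 1) and equate Σ ρ_i t_i down to z_c; mantle fills any gap and the z_c terms cancel.
Column 1: 2.696×0.905 + 13.08×2.7 + 14.94×2.85 + (z_c − 30.716)×3.33
Column 2: 1.333×0 + 16.43×2.69 + 17.06×ρ + (z_c − 1.333 − 33.49)×3.33
The z_c×3.33 term appears on both sides and cancels. Collect the known terms of each column as K = Σ(ρt)_known − 3.33 × (depth of known layers): K_1 = 80.33488 − 3.33×30.716 = −21.9494; K_2 = 44.1967 − 3.33×(1.333 + 33.49) = −71.76389.
Balance: K_1 = K_2 + 17.06×ρ, so ρ = (K_1 − K_2)/17.06 = 49.8145/17.06 = 2.92 g cm⁻³.

2.92 g cm⁻³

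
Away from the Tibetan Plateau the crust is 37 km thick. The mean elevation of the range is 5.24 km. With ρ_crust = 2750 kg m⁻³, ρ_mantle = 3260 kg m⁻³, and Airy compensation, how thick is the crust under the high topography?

Root depth r = h ρ_c / (ρ_m − ρ_c) = 5.24 km × 2750 / 510 = 28.25 km.
Total thickness = T + h + r = 37 km + 5.24 km + 28.25 km = 70.5 km.

70.5 km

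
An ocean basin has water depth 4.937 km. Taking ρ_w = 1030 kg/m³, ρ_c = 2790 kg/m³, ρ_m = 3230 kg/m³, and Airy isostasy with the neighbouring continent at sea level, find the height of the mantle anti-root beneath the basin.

By Archimedes' principle applied to the lithosphere: replacing crust with seawater at the top is compensated by replacing crust with mantle at the base: d (ρ_c − ρ_w) = a (ρ_m − ρ_c).
a = d (ρ_c − ρ_w)/(ρ_m − ρ_c) = 4.937 km × 1760/440 = 19.7 km.

19.7 km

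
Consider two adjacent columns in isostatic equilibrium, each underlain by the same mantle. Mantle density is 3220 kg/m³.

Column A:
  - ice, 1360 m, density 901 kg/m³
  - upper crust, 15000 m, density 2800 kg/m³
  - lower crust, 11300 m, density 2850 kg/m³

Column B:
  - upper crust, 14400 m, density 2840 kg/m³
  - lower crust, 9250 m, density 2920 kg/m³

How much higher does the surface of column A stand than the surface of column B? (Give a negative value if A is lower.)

1670 m

For any compensation level in the mantle, the mantle terms cancel and isostasy reduces to e = (Σt_A − Σt_B) − (Σ(ρt)_A − Σ(ρt)_B) / ρ_m.
Σt_A = 27660 m; Σt_B = 23650 m; Σ(ρt)_A = 75430360; Σ(ρt)_B = 67906000 (in m·kg/m³).
e = (27660 − 23650) − (75430360 − 67906000) / 3220 = 1670 m.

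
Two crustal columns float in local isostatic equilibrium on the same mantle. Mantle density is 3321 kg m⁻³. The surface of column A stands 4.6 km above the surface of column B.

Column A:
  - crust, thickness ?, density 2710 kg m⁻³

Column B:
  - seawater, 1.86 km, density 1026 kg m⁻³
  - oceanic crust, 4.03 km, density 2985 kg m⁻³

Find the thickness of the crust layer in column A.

34.2 km

Take the compensation level at the base of the deeper column (depth z_c below the surface of column A) and equate Σ ρ_i t_i down to z_c; mantle fills any gap and the z_c terms cancel.
Column A: x×2710 + (z_c − 0 − x)×3321
Column B: 4.6×0 + 1.86×1026 + 4.03×2985 + (z_c − 4.6 − 5.89)×3321
The z_c×3321 term appears on both sides and cancels. Collect the known terms of each column as K = Σ(ρt)_known − 3321 × (depth of known layers): K_A = 0 − 3321×0 = 0; K_B = 13937.91 − 3321×(4.6 + 5.89) = −20899.38.
Balance: K_A − x×(3321 − 2710) = K_B, so x = (K_A − K_B)/(3321 − 2710) = 20899.4/611 = 34.2 km.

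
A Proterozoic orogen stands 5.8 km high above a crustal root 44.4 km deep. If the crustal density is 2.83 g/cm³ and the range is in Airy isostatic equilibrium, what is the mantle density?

Airy balance: ρ_c h = (ρ_m − ρ_c) r → ρ_m = ρ_c (1 + h/r).
ρ_m = 2.83 × (1 + 5.8 km/44.4 km) = 3.2 g/cm³.

3.2 g/cm³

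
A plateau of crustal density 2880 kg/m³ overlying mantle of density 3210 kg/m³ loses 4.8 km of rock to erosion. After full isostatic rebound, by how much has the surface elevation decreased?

Rebound u = e ρ_c/ρ_m = 4.8 km × 2880/3210 = 4.307 km.
Net surface drop = e − u = 4.8 km − 4.307 km = e (ρ_m − ρ_c)/ρ_m = 0.493 km.

0.493 km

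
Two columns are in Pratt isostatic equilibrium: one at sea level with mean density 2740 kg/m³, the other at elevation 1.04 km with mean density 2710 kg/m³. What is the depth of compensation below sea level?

ρ_ref D = ρ (D + h) → D (ρ_ref − ρ) = ρ h.
D = ρ h/(ρ_ref − ρ) = 2710 × 1.04 km/(2740 − 2710) = 93.9 km.

93.9 km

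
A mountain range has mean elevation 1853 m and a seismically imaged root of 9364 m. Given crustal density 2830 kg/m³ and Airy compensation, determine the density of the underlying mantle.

Airy balance: ρ_c h = (ρ_m − ρ_c) r → ρ_m = ρ_c (1 + h/r).
ρ_m = 2830 × (1 + 1853 m/9364 m) = 3390 kg/m³.

3390 kg/m³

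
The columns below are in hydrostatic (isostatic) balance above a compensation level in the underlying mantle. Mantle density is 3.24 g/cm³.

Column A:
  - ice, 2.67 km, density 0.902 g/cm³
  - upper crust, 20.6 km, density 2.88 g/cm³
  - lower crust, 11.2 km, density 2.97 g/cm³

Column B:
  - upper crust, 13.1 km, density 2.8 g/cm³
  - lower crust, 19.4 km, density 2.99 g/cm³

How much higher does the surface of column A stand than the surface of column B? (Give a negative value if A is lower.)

1.87 km

For any compensation level in the mantle, the mantle terms cancel and isostasy reduces to e = (Σt_A − Σt_B) − (Σ(ρt)_A − Σ(ρt)_B) / ρ_m.
Σt_A = 34.47 km; Σt_B = 32.5 km; Σ(ρt)_A = 95.00034; Σ(ρt)_B = 94.686 (in km·g/cm³).
e = (34.47 − 32.5) − (95.00034 − 94.686) / 3.24 = 1.87 km.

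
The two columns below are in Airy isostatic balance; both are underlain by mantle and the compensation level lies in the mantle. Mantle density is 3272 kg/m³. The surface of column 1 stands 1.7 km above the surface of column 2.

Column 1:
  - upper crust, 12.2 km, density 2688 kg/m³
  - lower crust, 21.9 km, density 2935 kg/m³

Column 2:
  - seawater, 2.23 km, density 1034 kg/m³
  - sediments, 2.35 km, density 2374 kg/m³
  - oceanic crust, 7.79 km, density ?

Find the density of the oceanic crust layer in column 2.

3040 kg/m³

Take the compensation level at the base of the deeper column (depth z_c below the surface of column 1) and equate Σ ρ_i t_i down to z_c; mantle fills any gap and the z_c terms cancel.
Column 1: 12.2×2688 + 21.9×2935 + (z_c − 34.1)×3272
Column 2: 1.7×0 + 2.23×1034 + 2.35×2374 + 7.79×ρ + (z_c − 1.7 − 12.37)×3272
The z_c×3272 term appears on both sides and cancels. Collect the known terms of each column as K = Σ(ρt)_known − 3272 × (depth of known layers): K_1 = 97070.1 − 3272×34.1 = −14505.1; K_2 = 7884.72 − 3272×(1.7 + 12.37) = −38152.32.
Balance: K_1 = K_2 + 7.79×ρ, so ρ = (K_1 − K_2)/7.79 = 23647.2/7.79 = 3040 kg/m³.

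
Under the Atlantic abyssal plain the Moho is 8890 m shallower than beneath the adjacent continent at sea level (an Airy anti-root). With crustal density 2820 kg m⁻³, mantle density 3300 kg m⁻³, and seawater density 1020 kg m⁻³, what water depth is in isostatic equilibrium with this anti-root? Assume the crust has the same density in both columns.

2370 m

Replacing a thickness d of crust by seawater at the top must be balanced by replacing crust with mantle at the base: d (ρ_c − ρ_w) = a (ρ_m − ρ_c).
d = a (ρ_m − ρ_c)/(ρ_c − ρ_w) = 8890 m × 480/1800 = 2370 m.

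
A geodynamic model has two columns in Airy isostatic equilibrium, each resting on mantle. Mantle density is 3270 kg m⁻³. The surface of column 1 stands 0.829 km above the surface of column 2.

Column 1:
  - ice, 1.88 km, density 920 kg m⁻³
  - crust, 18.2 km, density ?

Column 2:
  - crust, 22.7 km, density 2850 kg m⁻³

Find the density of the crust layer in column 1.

2840 kg m⁻³

Take the compensation level at the base of the deeper column (depth z_c below the surface of column 1) and equate Σ ρ_i t_i down to z_c; mantle fills any gap and the z_c terms cancel.
Column 1: 1.88×920 + 18.2×ρ + (z_c − 20.08)×3270
Column 2: 0.829×0 + 22.7×2850 + (z_c − 0.829 − 22.7)×3270
The z_c×3270 term appears on both sides and cancels. Collect the known terms of each column as K = Σ(ρt)_known − 3270 × (depth of known layers): K_1 = 1729.6 − 3270×20.08 = −63932; K_2 = 64695 − 3270×(0.829 + 22.7) = −12244.83.
Balance: K_1 + 18.2×ρ = K_2, so ρ = (K_2 − K_1)/18.2 = 51687.2/18.2 = 2840 kg m⁻³.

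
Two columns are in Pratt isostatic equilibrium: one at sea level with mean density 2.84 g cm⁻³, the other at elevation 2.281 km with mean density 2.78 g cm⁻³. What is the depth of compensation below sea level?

ρ_ref D = ρ (D + h) → D (ρ_ref − ρ) = ρ h.
D = ρ h/(ρ_ref − ρ) = 2.78 × 2.281 km/(2.84 − 2.78) = 106 km.

106 km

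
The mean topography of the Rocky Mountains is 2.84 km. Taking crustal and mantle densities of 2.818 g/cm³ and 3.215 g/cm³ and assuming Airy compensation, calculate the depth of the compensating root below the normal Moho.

20.2 km

For local isostatic compensation: the weight of the topography is balanced by the buoyancy of the root, ρ_c h = (ρ_m − ρ_c) r.
r = h · ρ_c / (ρ_m − ρ_c) = 2.84 km × 2.818 / (3.215 − 2.818) = 20.2 km.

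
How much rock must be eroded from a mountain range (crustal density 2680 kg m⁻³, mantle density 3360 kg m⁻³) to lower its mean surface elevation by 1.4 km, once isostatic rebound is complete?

Net drop Δ = e − u = e − e ρ_c/ρ_m = e (ρ_m − ρ_c)/ρ_m.
e = Δ ρ_m/(ρ_m − ρ_c) = 1.4 km × 3360/680 = 6.92 km.

6.92 km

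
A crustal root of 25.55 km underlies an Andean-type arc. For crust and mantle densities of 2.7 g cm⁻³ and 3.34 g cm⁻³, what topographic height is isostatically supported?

For local isostatic compensation: ρ_c h = (ρ_m − ρ_c) r.
h = r (ρ_m − ρ_c) / ρ_c = 25.55 km × (3.34 − 2.7) / 2.7 = 6.06 km.

6.06 km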